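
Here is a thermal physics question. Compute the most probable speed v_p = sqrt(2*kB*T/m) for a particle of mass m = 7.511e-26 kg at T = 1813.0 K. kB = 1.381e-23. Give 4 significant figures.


Step 1: Numerator = 2*kB*T = 2*1.381e-23*1813.0 = 5.008e-20
Step 2: Ratio = 5.008e-20 / 7.511e-26 = 6.667e+05
Step 3: v_p = sqrt(6.667e+05) = 816.5 m/s

816.5


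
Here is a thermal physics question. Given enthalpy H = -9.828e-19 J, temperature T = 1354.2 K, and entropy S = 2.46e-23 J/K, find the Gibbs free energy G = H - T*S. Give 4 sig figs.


Step 1: T*S = 1354.2 * 2.46e-23 = 3.331e-20 J
Step 2: G = H - T*S = -9.828e-19 - 3.331e-20
Step 3: G = -1.016e-18 J

-1.016e-18


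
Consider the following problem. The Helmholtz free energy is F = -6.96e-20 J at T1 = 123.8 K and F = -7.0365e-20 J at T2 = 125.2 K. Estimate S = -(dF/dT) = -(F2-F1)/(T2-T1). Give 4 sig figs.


Step 1: dF = F2 - F1 = -7.0365e-20 - (-6.96e-20) = -7.65e-22 J
Step 2: dT = T2 - T1 = 125.2 - 123.8 = 1.4 K
Step 3: S = -dF/dT = -(-7.65e-22)/1.4 = 5.464e-22 J/K

5.464e-22


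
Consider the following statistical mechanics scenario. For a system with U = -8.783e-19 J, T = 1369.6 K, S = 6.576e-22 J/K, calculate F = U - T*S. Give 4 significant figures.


Step 1: T*S = 1369.6 * 6.576e-22 = 9.006e-19 J
Step 2: F = U - T*S = -8.783e-19 - 9.006e-19
Step 3: F = -1.779e-18 J

-1.779e-18


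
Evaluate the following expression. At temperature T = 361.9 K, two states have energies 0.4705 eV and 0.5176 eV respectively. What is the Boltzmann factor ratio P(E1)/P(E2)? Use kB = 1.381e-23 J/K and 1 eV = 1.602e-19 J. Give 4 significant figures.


Step 1: Compute energy difference dE = E1 - E2 = 0.4705 - 0.5176 = -0.0471 eV
Step 2: Convert to Joules: dE_J = -0.0471 * 1.602e-19 = -7.545e-21 J
Step 3: Compute exponent = -dE_J / (kB * T) = -(-7.545e-21) / (1.381e-23 * 361.9) = 1.51
Step 4: P(E1)/P(E2) = exp(1.51) = 4.526

4.526


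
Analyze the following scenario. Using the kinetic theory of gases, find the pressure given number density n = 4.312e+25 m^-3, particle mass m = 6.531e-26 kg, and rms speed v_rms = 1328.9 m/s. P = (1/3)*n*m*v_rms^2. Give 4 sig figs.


Step 1: v_rms^2 = 1328.9^2 = 1.766e+06
Step 2: n*m = 4.312e+25*6.531e-26 = 2.816
Step 3: P = (1/3)*2.816*1.766e+06 = 1.658e+06 Pa

1.658e+06


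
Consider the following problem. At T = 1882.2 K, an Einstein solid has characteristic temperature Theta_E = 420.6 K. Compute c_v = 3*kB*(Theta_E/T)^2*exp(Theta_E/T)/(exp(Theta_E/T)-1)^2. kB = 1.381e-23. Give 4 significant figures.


Step 1: x = Theta_E/T = 420.6/1882.2 = 0.2235
Step 2: x^2 = 0.04994
Step 3: exp(x) = 1.25
Step 4: c_v = 3*1.381e-23*0.04994*1.25/(1.25-1)^2 = 4.126e-23

4.126e-23


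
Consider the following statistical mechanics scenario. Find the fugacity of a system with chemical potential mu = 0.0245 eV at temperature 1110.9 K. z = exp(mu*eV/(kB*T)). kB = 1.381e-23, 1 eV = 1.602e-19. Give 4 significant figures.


Step 1: Convert mu to Joules: 0.0245*1.602e-19 = 3.925e-21 J
Step 2: kB*T = 1.381e-23*1110.9 = 1.534e-20 J
Step 3: mu/(kB*T) = 0.2558
Step 4: z = exp(0.2558) = 1.292

1.292


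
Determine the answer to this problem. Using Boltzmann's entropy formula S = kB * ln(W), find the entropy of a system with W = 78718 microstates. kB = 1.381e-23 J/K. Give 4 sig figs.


Step 1: ln(W) = ln(78718) = 11.27
Step 2: S = kB * ln(W) = 1.381e-23 * 11.27
Step 3: S = 1.557e-22 J/K

1.557e-22


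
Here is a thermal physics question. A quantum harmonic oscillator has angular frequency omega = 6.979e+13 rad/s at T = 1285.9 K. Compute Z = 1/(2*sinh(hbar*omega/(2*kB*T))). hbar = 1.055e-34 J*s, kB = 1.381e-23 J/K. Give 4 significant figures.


Step 1: Compute x = hbar*omega/(kB*T) = 1.055e-34*6.979e+13/(1.381e-23*1285.9) = 0.4146
Step 2: x/2 = 0.2073
Step 3: sinh(x/2) = 0.2088
Step 4: Z = 1/(2*0.2088) = 2.395

2.395


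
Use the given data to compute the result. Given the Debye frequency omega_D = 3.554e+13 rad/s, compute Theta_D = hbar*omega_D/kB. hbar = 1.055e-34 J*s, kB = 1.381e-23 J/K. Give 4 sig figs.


Step 1: hbar*omega_D = 1.055e-34 * 3.554e+13 = 3.749e-21 J
Step 2: Theta_D = 3.749e-21 / 1.381e-23
Step 3: Theta_D = 271.5 K

271.5


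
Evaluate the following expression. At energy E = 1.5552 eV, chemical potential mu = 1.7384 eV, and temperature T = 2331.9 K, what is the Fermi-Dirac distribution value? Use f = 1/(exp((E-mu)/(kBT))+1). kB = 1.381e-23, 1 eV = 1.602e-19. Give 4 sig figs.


Step 1: (E - mu) = 1.5552 - 1.7384 = -0.1832 eV
Step 2: Convert: (E-mu)*eV = -2.935e-20 J
Step 3: x = (E-mu)*eV/(kB*T) = -0.9113
Step 4: f = 1/(exp(-0.9113)+1) = 0.7133

0.7133


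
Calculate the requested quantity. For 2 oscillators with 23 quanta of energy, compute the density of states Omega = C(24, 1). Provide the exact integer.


Step 1: Use binomial coefficient C(24, 1)
Step 2: Numerator = 24! / 23!
Step 3: Denominator = 1!
Step 4: Omega = 24

24


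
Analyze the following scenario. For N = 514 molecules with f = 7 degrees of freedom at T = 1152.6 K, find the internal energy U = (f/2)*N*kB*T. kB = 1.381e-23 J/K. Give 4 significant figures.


Step 1: f/2 = 7/2 = 3.5
Step 2: N*kB*T = 514*1.381e-23*1152.6 = 8.182e-18
Step 3: U = 3.5 * 8.182e-18 = 2.864e-17 J

2.864e-17


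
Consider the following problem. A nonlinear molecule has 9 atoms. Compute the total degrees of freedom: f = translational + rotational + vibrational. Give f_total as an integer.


Step 1: Translational DOF = 3
Step 2: Rotational DOF (nonlinear) = 3
Step 3: Vibrational DOF = 3*9 - 6 = 21
Step 4: Total = 3 + 3 + 21 = 27

27


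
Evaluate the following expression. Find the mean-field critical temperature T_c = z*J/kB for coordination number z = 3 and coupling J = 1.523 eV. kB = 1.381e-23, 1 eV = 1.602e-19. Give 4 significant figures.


Step 1: z*J = 3*1.523 = 4.569 eV
Step 2: Convert to Joules: 4.569*1.602e-19 = 7.32e-19 J
Step 3: T_c = 7.32e-19 / 1.381e-23 = 5.3e+04 K

5.3e+04


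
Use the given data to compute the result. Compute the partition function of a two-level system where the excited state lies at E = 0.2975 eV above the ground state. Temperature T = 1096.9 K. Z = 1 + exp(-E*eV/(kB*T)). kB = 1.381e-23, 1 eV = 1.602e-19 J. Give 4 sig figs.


Step 1: Compute beta*E = E*eV/(kB*T) = 0.2975*1.602e-19/(1.381e-23*1096.9) = 3.146
Step 2: exp(-beta*E) = exp(-3.146) = 0.04301
Step 3: Z = 1 + 0.04301 = 1.043

1.043


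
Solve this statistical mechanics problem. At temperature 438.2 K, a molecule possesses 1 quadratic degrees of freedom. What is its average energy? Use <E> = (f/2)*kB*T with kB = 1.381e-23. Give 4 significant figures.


Step 1: f/2 = 1/2 = 0.5
Step 2: kB*T = 1.381e-23 * 438.2 = 6.052e-21
Step 3: <E> = 0.5 * 6.052e-21 = 3.026e-21 J

3.026e-21


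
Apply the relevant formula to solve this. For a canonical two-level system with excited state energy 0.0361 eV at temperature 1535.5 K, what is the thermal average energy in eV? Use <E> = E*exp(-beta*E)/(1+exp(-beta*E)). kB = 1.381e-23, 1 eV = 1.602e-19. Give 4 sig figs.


Step 1: beta*E = 0.0361*1.602e-19/(1.381e-23*1535.5) = 0.2727
Step 2: exp(-beta*E) = 0.7613
Step 3: <E> = 0.0361*0.7613/(1+0.7613) = 0.0156 eV

0.0156


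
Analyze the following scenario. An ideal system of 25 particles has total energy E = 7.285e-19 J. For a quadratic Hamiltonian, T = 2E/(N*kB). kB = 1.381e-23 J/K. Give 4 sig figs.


Step 1: Numerator = 2*E = 2*7.285e-19 = 1.457e-18 J
Step 2: Denominator = N*kB = 25*1.381e-23 = 3.452e-22
Step 3: T = 1.457e-18 / 3.452e-22 = 4220 K

4220


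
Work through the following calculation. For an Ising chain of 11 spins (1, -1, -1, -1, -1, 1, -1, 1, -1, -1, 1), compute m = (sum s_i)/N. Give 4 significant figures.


Step 1: Count up spins (+1): 4, down spins (-1): 7
Step 2: Total magnetization M = 4 - 7 = -3
Step 3: m = M/N = -3/11 = -0.2727

-0.2727


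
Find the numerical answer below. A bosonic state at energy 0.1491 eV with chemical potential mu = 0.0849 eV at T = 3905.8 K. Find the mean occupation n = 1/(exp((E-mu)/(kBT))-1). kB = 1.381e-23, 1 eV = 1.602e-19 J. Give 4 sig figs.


Step 1: (E - mu) = 0.0642 eV
Step 2: x = (E-mu)*eV/(kB*T) = 0.0642*1.602e-19/(1.381e-23*3905.8) = 0.1907
Step 3: exp(x) = 1.21
Step 4: n = 1/(exp(x)-1) = 4.76

4.76


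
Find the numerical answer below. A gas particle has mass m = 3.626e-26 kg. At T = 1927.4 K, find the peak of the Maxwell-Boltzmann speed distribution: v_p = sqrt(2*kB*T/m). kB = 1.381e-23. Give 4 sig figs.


Step 1: Numerator = 2*kB*T = 2*1.381e-23*1927.4 = 5.323e-20
Step 2: Ratio = 5.323e-20 / 3.626e-26 = 1.468e+06
Step 3: v_p = sqrt(1.468e+06) = 1212 m/s

1212


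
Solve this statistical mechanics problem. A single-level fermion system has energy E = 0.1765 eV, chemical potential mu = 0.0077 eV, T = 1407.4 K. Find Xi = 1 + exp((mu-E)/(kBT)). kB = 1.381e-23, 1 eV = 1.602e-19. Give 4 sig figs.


Step 1: (mu - E) = 0.0077 - 0.1765 = -0.1688 eV
Step 2: x = (mu-E)*eV/(kB*T) = -0.1688*1.602e-19/(1.381e-23*1407.4) = -1.391
Step 3: exp(x) = 0.2487
Step 4: Xi = 1 + 0.2487 = 1.249

1.249


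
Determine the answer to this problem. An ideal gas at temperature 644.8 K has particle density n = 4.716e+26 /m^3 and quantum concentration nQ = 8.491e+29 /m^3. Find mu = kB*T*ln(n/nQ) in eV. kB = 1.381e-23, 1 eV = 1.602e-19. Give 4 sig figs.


Step 1: n/nQ = 4.716e+26/8.491e+29 = 0.0005554
Step 2: ln(n/nQ) = -7.496
Step 3: mu = kB*T*ln(n/nQ) = 8.905e-21*-7.496 = -6.675e-20 J
Step 4: Convert to eV: -6.675e-20/1.602e-19 = -0.4167 eV

-0.4167


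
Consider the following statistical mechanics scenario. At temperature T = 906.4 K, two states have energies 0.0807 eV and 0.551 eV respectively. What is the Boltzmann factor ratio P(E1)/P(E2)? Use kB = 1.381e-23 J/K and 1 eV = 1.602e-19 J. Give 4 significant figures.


Step 1: Compute energy difference dE = E1 - E2 = 0.0807 - 0.551 = -0.4703 eV
Step 2: Convert to Joules: dE_J = -0.4703 * 1.602e-19 = -7.534e-20 J
Step 3: Compute exponent = -dE_J / (kB * T) = -(-7.534e-20) / (1.381e-23 * 906.4) = 6.019
Step 4: P(E1)/P(E2) = exp(6.019) = 411.2

411.2


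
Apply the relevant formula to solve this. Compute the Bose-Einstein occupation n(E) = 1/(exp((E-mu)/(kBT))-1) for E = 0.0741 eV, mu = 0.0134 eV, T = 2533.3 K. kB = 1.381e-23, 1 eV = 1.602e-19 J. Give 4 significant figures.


Step 1: (E - mu) = 0.0607 eV
Step 2: x = (E-mu)*eV/(kB*T) = 0.0607*1.602e-19/(1.381e-23*2533.3) = 0.278
Step 3: exp(x) = 1.32
Step 4: n = 1/(exp(x)-1) = 3.121

3.121


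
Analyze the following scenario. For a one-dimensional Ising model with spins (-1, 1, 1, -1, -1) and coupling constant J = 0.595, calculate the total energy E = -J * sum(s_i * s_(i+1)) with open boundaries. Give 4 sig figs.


Step 1: Nearest-neighbor products: -1, 1, -1, 1
Step 2: Sum of products = 0
Step 3: E = -0.595 * 0 = 0

0


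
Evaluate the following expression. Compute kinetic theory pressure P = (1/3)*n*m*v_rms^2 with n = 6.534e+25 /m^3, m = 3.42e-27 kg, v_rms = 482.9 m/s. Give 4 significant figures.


Step 1: v_rms^2 = 482.9^2 = 2.332e+05
Step 2: n*m = 6.534e+25*3.42e-27 = 0.2235
Step 3: P = (1/3)*0.2235*2.332e+05 = 1.737e+04 Pa

1.737e+04


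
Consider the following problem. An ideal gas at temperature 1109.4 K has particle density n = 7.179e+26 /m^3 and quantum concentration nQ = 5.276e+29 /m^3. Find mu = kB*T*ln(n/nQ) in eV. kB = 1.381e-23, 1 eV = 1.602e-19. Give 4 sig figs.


Step 1: n/nQ = 7.179e+26/5.276e+29 = 0.001361
Step 2: ln(n/nQ) = -6.6
Step 3: mu = kB*T*ln(n/nQ) = 1.532e-20*-6.6 = -1.011e-19 J
Step 4: Convert to eV: -1.011e-19/1.602e-19 = -0.6312 eV

-0.6312


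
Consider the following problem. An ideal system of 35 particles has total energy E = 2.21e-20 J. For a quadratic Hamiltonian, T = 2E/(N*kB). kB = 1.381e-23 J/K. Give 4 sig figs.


Step 1: Numerator = 2*E = 2*2.21e-20 = 4.42e-20 J
Step 2: Denominator = N*kB = 35*1.381e-23 = 4.833e-22
Step 3: T = 4.42e-20 / 4.833e-22 = 91.45 K

91.45


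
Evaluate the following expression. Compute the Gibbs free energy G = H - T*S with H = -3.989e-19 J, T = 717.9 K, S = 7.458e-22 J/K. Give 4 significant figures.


Step 1: T*S = 717.9 * 7.458e-22 = 5.354e-19 J
Step 2: G = H - T*S = -3.989e-19 - 5.354e-19
Step 3: G = -9.343e-19 J

-9.343e-19


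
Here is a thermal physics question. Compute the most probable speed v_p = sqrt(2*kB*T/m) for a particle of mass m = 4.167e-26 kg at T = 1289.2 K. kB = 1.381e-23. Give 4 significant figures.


Step 1: Numerator = 2*kB*T = 2*1.381e-23*1289.2 = 3.561e-20
Step 2: Ratio = 3.561e-20 / 4.167e-26 = 8.545e+05
Step 3: v_p = sqrt(8.545e+05) = 924.4 m/s

924.4


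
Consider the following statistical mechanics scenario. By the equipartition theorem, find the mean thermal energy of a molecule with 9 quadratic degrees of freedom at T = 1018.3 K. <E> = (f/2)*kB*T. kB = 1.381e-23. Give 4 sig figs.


Step 1: f/2 = 9/2 = 4.5
Step 2: kB*T = 1.381e-23 * 1018.3 = 1.406e-20
Step 3: <E> = 4.5 * 1.406e-20 = 6.328e-20 J

6.328e-20


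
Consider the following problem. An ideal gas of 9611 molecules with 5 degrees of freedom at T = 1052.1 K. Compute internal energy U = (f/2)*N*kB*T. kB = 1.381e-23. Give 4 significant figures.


Step 1: f/2 = 5/2 = 2.5
Step 2: N*kB*T = 9611*1.381e-23*1052.1 = 1.396e-16
Step 3: U = 2.5 * 1.396e-16 = 3.491e-16 J

3.491e-16


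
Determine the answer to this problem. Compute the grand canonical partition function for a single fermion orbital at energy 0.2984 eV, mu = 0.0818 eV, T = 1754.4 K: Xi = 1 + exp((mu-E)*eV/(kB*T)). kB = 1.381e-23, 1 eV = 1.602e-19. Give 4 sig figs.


Step 1: (mu - E) = 0.0818 - 0.2984 = -0.2166 eV
Step 2: x = (mu-E)*eV/(kB*T) = -0.2166*1.602e-19/(1.381e-23*1754.4) = -1.432
Step 3: exp(x) = 0.2388
Step 4: Xi = 1 + 0.2388 = 1.239

1.239


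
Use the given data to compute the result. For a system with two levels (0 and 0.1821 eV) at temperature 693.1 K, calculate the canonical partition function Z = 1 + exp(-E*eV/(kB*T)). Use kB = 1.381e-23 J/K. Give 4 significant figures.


Step 1: Compute beta*E = E*eV/(kB*T) = 0.1821*1.602e-19/(1.381e-23*693.1) = 3.048
Step 2: exp(-beta*E) = exp(-3.048) = 0.04746
Step 3: Z = 1 + 0.04746 = 1.047

1.047


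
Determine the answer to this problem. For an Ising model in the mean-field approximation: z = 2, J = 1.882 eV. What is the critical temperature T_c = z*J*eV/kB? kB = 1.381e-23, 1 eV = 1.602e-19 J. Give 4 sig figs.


Step 1: z*J = 2*1.882 = 3.764 eV
Step 2: Convert to Joules: 3.764*1.602e-19 = 6.03e-19 J
Step 3: T_c = 6.03e-19 / 1.381e-23 = 4.366e+04 K

4.366e+04


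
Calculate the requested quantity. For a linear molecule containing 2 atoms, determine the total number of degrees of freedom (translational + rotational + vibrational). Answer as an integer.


Step 1: Translational DOF = 3
Step 2: Rotational DOF (linear) = 2
Step 3: Vibrational DOF = 3*2 - 5 = 1
Step 4: Total = 3 + 2 + 1 = 6

6


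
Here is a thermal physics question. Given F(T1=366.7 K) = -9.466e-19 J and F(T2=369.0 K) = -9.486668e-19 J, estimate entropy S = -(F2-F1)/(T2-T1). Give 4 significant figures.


Step 1: dF = F2 - F1 = -9.486668e-19 - (-9.466e-19) = -2.0668e-21 J
Step 2: dT = T2 - T1 = 369.0 - 366.7 = 2.3 K
Step 3: S = -dF/dT = -(-2.0668e-21)/2.3 = 8.986e-22 J/K

8.986e-22


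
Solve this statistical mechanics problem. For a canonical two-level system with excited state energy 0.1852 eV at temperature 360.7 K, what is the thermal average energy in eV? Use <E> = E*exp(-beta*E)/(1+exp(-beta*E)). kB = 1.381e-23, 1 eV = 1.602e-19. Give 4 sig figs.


Step 1: beta*E = 0.1852*1.602e-19/(1.381e-23*360.7) = 5.956
Step 2: exp(-beta*E) = 0.00259
Step 3: <E> = 0.1852*0.00259/(1+0.00259) = 0.0004784 eV

0.0004784


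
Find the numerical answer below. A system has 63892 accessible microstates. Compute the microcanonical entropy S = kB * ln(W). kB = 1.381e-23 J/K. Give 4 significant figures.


Step 1: ln(W) = ln(63892) = 11.06
Step 2: S = kB * ln(W) = 1.381e-23 * 11.06
Step 3: S = 1.528e-22 J/K

1.528e-22


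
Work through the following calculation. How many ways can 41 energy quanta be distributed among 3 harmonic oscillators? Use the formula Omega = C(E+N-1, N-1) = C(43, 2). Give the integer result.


Step 1: Use binomial coefficient C(43, 2)
Step 2: Numerator = 43! / 41!
Step 3: Denominator = 2!
Step 4: Omega = 903

903


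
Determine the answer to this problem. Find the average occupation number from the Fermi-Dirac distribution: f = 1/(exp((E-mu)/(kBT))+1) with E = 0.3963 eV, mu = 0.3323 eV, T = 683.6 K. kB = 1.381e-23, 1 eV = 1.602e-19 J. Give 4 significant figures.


Step 1: (E - mu) = 0.3963 - 0.3323 = 0.064 eV
Step 2: Convert: (E-mu)*eV = 1.025e-20 J
Step 3: x = (E-mu)*eV/(kB*T) = 1.086
Step 4: f = 1/(exp(1.086)+1) = 0.2524

0.2524


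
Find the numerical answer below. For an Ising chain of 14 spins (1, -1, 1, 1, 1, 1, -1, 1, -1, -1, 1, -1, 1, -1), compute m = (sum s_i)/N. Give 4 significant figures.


Step 1: Count up spins (+1): 8, down spins (-1): 6
Step 2: Total magnetization M = 8 - 6 = 2
Step 3: m = M/N = 2/14 = 0.1429

0.1429


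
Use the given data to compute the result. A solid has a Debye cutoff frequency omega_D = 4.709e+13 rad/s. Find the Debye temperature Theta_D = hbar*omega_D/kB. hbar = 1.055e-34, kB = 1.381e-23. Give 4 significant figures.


Step 1: hbar*omega_D = 1.055e-34 * 4.709e+13 = 4.968e-21 J
Step 2: Theta_D = 4.968e-21 / 1.381e-23
Step 3: Theta_D = 359.7 K

359.7


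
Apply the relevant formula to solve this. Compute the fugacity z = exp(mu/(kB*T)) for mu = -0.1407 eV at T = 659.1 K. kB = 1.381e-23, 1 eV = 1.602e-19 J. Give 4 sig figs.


Step 1: Convert mu to Joules: -0.1407*1.602e-19 = -2.254e-20 J
Step 2: kB*T = 1.381e-23*659.1 = 9.102e-21 J
Step 3: mu/(kB*T) = -2.476
Step 4: z = exp(-2.476) = 0.08405

0.08405


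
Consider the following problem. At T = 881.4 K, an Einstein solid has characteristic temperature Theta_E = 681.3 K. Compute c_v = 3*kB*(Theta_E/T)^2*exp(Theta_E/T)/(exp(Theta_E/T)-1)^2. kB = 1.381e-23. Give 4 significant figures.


Step 1: x = Theta_E/T = 681.3/881.4 = 0.773
Step 2: x^2 = 0.5975
Step 3: exp(x) = 2.166
Step 4: c_v = 3*1.381e-23*0.5975*2.166/(2.166-1)^2 = 3.943e-23

3.943e-23


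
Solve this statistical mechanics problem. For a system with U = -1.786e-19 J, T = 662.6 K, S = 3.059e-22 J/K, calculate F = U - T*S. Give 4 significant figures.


Step 1: T*S = 662.6 * 3.059e-22 = 2.027e-19 J
Step 2: F = U - T*S = -1.786e-19 - 2.027e-19
Step 3: F = -3.813e-19 J

-3.813e-19


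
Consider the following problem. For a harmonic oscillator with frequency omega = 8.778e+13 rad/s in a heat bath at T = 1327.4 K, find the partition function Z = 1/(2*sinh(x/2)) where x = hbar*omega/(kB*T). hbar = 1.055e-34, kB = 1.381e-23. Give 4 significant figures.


Step 1: Compute x = hbar*omega/(kB*T) = 1.055e-34*8.778e+13/(1.381e-23*1327.4) = 0.5052
Step 2: x/2 = 0.2526
Step 3: sinh(x/2) = 0.2553
Step 4: Z = 1/(2*0.2553) = 1.959

1.959


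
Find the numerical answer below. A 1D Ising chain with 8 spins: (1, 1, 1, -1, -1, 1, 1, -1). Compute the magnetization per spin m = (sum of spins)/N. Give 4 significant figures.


Step 1: Count up spins (+1): 5, down spins (-1): 3
Step 2: Total magnetization M = 5 - 3 = 2
Step 3: m = M/N = 2/8 = 0.25

0.25


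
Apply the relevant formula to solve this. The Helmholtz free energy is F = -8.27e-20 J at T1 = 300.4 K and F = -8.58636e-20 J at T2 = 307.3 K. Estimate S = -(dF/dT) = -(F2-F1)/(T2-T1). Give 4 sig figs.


Step 1: dF = F2 - F1 = -8.58636e-20 - (-8.27e-20) = -3.1636e-21 J
Step 2: dT = T2 - T1 = 307.3 - 300.4 = 6.9 K
Step 3: S = -dF/dT = -(-3.1636e-21)/6.9 = 4.585e-22 J/K

4.585e-22


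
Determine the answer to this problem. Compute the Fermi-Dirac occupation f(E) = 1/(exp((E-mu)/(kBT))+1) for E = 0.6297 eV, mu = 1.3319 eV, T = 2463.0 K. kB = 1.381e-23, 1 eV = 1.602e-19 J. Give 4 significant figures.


Step 1: (E - mu) = 0.6297 - 1.3319 = -0.7022 eV
Step 2: Convert: (E-mu)*eV = -1.125e-19 J
Step 3: x = (E-mu)*eV/(kB*T) = -3.307
Step 4: f = 1/(exp(-3.307)+1) = 0.9647

0.9647


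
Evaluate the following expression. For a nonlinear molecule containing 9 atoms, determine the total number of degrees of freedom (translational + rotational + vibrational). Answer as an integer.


Step 1: Translational DOF = 3
Step 2: Rotational DOF (nonlinear) = 3
Step 3: Vibrational DOF = 3*9 - 6 = 21
Step 4: Total = 3 + 3 + 21 = 27

27


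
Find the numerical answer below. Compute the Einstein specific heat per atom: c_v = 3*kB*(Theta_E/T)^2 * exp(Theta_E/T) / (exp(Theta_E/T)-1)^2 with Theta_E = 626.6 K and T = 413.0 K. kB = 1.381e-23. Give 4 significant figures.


Step 1: x = Theta_E/T = 626.6/413.0 = 1.517
Step 2: x^2 = 2.302
Step 3: exp(x) = 4.559
Step 4: c_v = 3*1.381e-23*2.302*4.559/(4.559-1)^2 = 3.432e-23

3.432e-23


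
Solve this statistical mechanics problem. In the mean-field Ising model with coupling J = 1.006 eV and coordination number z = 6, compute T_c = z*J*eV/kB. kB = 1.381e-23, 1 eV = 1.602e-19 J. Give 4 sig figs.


Step 1: z*J = 6*1.006 = 6.036 eV
Step 2: Convert to Joules: 6.036*1.602e-19 = 9.67e-19 J
Step 3: T_c = 9.67e-19 / 1.381e-23 = 7.002e+04 K

7.002e+04


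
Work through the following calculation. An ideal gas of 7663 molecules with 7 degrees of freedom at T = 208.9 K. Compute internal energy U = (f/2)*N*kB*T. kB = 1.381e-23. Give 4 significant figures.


Step 1: f/2 = 7/2 = 3.5
Step 2: N*kB*T = 7663*1.381e-23*208.9 = 2.211e-17
Step 3: U = 3.5 * 2.211e-17 = 7.737e-17 J

7.737e-17


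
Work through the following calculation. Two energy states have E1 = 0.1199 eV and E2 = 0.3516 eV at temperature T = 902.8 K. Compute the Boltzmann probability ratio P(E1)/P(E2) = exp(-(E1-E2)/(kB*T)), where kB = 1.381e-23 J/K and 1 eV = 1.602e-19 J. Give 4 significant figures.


Step 1: Compute energy difference dE = E1 - E2 = 0.1199 - 0.3516 = -0.2317 eV
Step 2: Convert to Joules: dE_J = -0.2317 * 1.602e-19 = -3.712e-20 J
Step 3: Compute exponent = -dE_J / (kB * T) = -(-3.712e-20) / (1.381e-23 * 902.8) = 2.977
Step 4: P(E1)/P(E2) = exp(2.977) = 19.63

19.63


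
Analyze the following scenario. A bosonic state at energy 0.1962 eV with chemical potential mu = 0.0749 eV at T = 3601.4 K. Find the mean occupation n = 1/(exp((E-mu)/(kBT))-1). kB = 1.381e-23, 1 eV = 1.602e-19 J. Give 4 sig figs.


Step 1: (E - mu) = 0.1213 eV
Step 2: x = (E-mu)*eV/(kB*T) = 0.1213*1.602e-19/(1.381e-23*3601.4) = 0.3907
Step 3: exp(x) = 1.478
Step 4: n = 1/(exp(x)-1) = 2.092

2.092


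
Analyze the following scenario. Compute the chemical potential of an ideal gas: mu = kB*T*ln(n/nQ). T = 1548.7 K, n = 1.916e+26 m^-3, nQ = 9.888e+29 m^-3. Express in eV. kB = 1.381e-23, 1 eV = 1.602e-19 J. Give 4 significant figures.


Step 1: n/nQ = 1.916e+26/9.888e+29 = 0.0001938
Step 2: ln(n/nQ) = -8.549
Step 3: mu = kB*T*ln(n/nQ) = 2.139e-20*-8.549 = -1.828e-19 J
Step 4: Convert to eV: -1.828e-19/1.602e-19 = -1.141 eV

-1.141


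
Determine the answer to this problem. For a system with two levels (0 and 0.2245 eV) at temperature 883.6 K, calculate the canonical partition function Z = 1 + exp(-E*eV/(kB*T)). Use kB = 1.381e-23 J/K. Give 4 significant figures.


Step 1: Compute beta*E = E*eV/(kB*T) = 0.2245*1.602e-19/(1.381e-23*883.6) = 2.947
Step 2: exp(-beta*E) = exp(-2.947) = 0.05248
Step 3: Z = 1 + 0.05248 = 1.052

1.052


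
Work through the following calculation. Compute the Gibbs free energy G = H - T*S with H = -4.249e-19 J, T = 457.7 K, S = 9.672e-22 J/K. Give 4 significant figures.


Step 1: T*S = 457.7 * 9.672e-22 = 4.427e-19 J
Step 2: G = H - T*S = -4.249e-19 - 4.427e-19
Step 3: G = -8.676e-19 J

-8.676e-19


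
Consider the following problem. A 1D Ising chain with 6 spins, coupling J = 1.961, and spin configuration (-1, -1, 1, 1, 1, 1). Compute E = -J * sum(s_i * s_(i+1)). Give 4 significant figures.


Step 1: Nearest-neighbor products: 1, -1, 1, 1, 1
Step 2: Sum of products = 3
Step 3: E = -1.961 * 3 = -5.883

-5.883


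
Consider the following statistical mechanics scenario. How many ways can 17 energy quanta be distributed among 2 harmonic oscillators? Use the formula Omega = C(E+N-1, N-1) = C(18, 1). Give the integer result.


Step 1: Use binomial coefficient C(18, 1)
Step 2: Numerator = 18! / 17!
Step 3: Denominator = 1!
Step 4: Omega = 18

18


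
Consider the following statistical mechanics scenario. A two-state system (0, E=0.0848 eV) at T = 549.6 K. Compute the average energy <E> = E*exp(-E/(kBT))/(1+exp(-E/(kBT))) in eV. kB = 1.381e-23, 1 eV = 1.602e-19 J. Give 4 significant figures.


Step 1: beta*E = 0.0848*1.602e-19/(1.381e-23*549.6) = 1.79
Step 2: exp(-beta*E) = 0.167
Step 3: <E> = 0.0848*0.167/(1+0.167) = 0.01213 eV

0.01213


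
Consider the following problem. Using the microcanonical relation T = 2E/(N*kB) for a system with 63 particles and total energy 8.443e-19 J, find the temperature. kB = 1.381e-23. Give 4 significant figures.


Step 1: Numerator = 2*E = 2*8.443e-19 = 1.689e-18 J
Step 2: Denominator = N*kB = 63*1.381e-23 = 8.7e-22
Step 3: T = 1.689e-18 / 8.7e-22 = 1941 K

1941


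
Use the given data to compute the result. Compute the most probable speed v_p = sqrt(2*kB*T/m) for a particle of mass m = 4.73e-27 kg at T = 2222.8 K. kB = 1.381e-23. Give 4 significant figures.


Step 1: Numerator = 2*kB*T = 2*1.381e-23*2222.8 = 6.139e-20
Step 2: Ratio = 6.139e-20 / 4.73e-27 = 1.298e+07
Step 3: v_p = sqrt(1.298e+07) = 3603 m/s

3603


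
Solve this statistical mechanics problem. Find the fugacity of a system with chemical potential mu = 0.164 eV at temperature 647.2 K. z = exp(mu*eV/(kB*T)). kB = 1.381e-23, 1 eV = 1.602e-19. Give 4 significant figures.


Step 1: Convert mu to Joules: 0.164*1.602e-19 = 2.627e-20 J
Step 2: kB*T = 1.381e-23*647.2 = 8.938e-21 J
Step 3: mu/(kB*T) = 2.94
Step 4: z = exp(2.94) = 18.91

18.91


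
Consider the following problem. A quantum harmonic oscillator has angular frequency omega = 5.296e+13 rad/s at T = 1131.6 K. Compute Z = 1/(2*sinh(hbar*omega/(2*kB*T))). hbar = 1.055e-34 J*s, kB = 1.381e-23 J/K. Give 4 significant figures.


Step 1: Compute x = hbar*omega/(kB*T) = 1.055e-34*5.296e+13/(1.381e-23*1131.6) = 0.3575
Step 2: x/2 = 0.1788
Step 3: sinh(x/2) = 0.1797
Step 4: Z = 1/(2*0.1797) = 2.782

2.782


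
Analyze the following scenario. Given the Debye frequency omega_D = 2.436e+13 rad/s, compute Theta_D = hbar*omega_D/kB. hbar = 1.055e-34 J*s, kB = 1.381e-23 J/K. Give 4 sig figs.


Step 1: hbar*omega_D = 1.055e-34 * 2.436e+13 = 2.57e-21 J
Step 2: Theta_D = 2.57e-21 / 1.381e-23
Step 3: Theta_D = 186.1 K

186.1


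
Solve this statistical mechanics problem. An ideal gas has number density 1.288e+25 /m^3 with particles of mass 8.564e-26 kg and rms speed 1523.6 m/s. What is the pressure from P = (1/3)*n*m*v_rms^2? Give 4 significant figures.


Step 1: v_rms^2 = 1523.6^2 = 2.321e+06
Step 2: n*m = 1.288e+25*8.564e-26 = 1.103
Step 3: P = (1/3)*1.103*2.321e+06 = 8.535e+05 Pa

8.535e+05


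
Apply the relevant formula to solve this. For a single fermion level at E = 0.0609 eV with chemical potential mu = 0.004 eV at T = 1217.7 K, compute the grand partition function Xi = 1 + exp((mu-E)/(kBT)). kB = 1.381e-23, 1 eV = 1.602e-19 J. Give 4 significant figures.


Step 1: (mu - E) = 0.004 - 0.0609 = -0.0569 eV
Step 2: x = (mu-E)*eV/(kB*T) = -0.0569*1.602e-19/(1.381e-23*1217.7) = -0.5421
Step 3: exp(x) = 0.5816
Step 4: Xi = 1 + 0.5816 = 1.582

1.582


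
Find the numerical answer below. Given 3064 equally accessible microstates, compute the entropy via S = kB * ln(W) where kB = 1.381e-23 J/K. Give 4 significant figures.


Step 1: ln(W) = ln(3064) = 8.027
Step 2: S = kB * ln(W) = 1.381e-23 * 8.027
Step 3: S = 1.109e-22 J/K

1.109e-22


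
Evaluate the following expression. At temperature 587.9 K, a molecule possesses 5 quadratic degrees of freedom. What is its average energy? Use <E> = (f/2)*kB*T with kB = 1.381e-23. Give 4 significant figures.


Step 1: f/2 = 5/2 = 2.5
Step 2: kB*T = 1.381e-23 * 587.9 = 8.119e-21
Step 3: <E> = 2.5 * 8.119e-21 = 2.03e-20 J

2.03e-20


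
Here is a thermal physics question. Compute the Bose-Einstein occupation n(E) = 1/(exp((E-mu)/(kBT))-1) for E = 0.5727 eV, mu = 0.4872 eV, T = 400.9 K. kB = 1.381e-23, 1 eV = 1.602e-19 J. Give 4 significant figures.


Step 1: (E - mu) = 0.0855 eV
Step 2: x = (E-mu)*eV/(kB*T) = 0.0855*1.602e-19/(1.381e-23*400.9) = 2.474
Step 3: exp(x) = 11.87
Step 4: n = 1/(exp(x)-1) = 0.092

0.092


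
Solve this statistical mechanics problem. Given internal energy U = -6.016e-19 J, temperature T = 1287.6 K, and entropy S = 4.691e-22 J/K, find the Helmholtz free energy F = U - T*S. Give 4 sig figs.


Step 1: T*S = 1287.6 * 4.691e-22 = 6.04e-19 J
Step 2: F = U - T*S = -6.016e-19 - 6.04e-19
Step 3: F = -1.206e-18 J

-1.206e-18


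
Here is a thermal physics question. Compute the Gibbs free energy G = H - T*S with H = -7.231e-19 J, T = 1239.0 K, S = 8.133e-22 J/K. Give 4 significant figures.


Step 1: T*S = 1239.0 * 8.133e-22 = 1.008e-18 J
Step 2: G = H - T*S = -7.231e-19 - 1.008e-18
Step 3: G = -1.731e-18 J

-1.731e-18


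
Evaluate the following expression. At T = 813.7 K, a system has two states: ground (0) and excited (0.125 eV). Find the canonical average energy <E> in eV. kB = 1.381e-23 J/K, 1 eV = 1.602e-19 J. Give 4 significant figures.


Step 1: beta*E = 0.125*1.602e-19/(1.381e-23*813.7) = 1.782
Step 2: exp(-beta*E) = 0.1683
Step 3: <E> = 0.125*0.1683/(1+0.1683) = 0.01801 eV

0.01801


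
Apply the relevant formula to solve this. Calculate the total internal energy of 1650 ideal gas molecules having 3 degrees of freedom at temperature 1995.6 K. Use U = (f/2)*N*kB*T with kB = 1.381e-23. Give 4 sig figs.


Step 1: f/2 = 3/2 = 1.5
Step 2: N*kB*T = 1650*1.381e-23*1995.6 = 4.547e-17
Step 3: U = 1.5 * 4.547e-17 = 6.821e-17 J

6.821e-17


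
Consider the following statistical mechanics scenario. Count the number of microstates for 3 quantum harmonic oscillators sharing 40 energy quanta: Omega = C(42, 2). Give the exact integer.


Step 1: Use binomial coefficient C(42, 2)
Step 2: Numerator = 42! / 40!
Step 3: Denominator = 2!
Step 4: Omega = 861

861


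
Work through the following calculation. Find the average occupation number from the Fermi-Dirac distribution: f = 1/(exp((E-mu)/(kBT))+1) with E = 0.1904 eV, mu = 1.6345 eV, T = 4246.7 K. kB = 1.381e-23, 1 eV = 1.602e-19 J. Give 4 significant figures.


Step 1: (E - mu) = 0.1904 - 1.6345 = -1.444 eV
Step 2: Convert: (E-mu)*eV = -2.313e-19 J
Step 3: x = (E-mu)*eV/(kB*T) = -3.945
Step 4: f = 1/(exp(-3.945)+1) = 0.981

0.981


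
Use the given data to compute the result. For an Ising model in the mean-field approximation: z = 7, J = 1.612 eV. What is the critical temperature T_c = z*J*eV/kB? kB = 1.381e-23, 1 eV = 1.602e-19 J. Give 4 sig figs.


Step 1: z*J = 7*1.612 = 11.28 eV
Step 2: Convert to Joules: 11.28*1.602e-19 = 1.808e-18 J
Step 3: T_c = 1.808e-18 / 1.381e-23 = 1.309e+05 K

1.309e+05


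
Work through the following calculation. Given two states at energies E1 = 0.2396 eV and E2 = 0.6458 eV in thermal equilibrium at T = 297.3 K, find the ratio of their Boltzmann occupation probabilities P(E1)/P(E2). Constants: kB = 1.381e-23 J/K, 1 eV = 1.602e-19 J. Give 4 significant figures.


Step 1: Compute energy difference dE = E1 - E2 = 0.2396 - 0.6458 = -0.4062 eV
Step 2: Convert to Joules: dE_J = -0.4062 * 1.602e-19 = -6.507e-20 J
Step 3: Compute exponent = -dE_J / (kB * T) = -(-6.507e-20) / (1.381e-23 * 297.3) = 15.85
Step 4: P(E1)/P(E2) = exp(15.85) = 7.644e+06

7.644e+06


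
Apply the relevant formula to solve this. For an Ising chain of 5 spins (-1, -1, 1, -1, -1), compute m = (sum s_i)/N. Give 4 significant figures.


Step 1: Count up spins (+1): 1, down spins (-1): 4
Step 2: Total magnetization M = 1 - 4 = -3
Step 3: m = M/N = -3/5 = -0.6

-0.6


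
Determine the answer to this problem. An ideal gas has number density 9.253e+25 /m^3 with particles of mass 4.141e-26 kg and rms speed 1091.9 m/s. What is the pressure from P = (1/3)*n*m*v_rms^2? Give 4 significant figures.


Step 1: v_rms^2 = 1091.9^2 = 1.192e+06
Step 2: n*m = 9.253e+25*4.141e-26 = 3.832
Step 3: P = (1/3)*3.832*1.192e+06 = 1.523e+06 Pa

1.523e+06


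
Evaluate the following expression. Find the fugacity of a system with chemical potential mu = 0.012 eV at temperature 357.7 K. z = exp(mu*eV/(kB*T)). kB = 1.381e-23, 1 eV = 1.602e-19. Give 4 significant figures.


Step 1: Convert mu to Joules: 0.012*1.602e-19 = 1.922e-21 J
Step 2: kB*T = 1.381e-23*357.7 = 4.94e-21 J
Step 3: mu/(kB*T) = 0.3892
Step 4: z = exp(0.3892) = 1.476

1.476


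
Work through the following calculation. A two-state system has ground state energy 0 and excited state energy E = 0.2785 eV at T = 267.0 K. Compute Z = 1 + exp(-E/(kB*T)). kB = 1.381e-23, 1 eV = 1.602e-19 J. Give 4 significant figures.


Step 1: Compute beta*E = E*eV/(kB*T) = 0.2785*1.602e-19/(1.381e-23*267.0) = 12.1
Step 2: exp(-beta*E) = exp(-12.1) = 5.56e-06
Step 3: Z = 1 + 5.56e-06 = 1

1


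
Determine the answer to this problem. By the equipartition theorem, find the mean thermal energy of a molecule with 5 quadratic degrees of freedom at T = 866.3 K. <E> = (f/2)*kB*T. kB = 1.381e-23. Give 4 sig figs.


Step 1: f/2 = 5/2 = 2.5
Step 2: kB*T = 1.381e-23 * 866.3 = 1.196e-20
Step 3: <E> = 2.5 * 1.196e-20 = 2.991e-20 J

2.991e-20


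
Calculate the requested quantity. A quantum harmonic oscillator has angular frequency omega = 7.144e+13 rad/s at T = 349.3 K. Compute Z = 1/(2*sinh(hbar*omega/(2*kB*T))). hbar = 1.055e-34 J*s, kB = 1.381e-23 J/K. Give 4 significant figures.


Step 1: Compute x = hbar*omega/(kB*T) = 1.055e-34*7.144e+13/(1.381e-23*349.3) = 1.562
Step 2: x/2 = 0.7812
Step 3: sinh(x/2) = 0.8631
Step 4: Z = 1/(2*0.8631) = 0.5793

0.5793


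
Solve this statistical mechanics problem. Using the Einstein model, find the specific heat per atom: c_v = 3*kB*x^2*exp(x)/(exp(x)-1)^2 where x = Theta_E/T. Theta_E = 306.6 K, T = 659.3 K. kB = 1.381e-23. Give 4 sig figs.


Step 1: x = Theta_E/T = 306.6/659.3 = 0.465
Step 2: x^2 = 0.2163
Step 3: exp(x) = 1.592
Step 4: c_v = 3*1.381e-23*0.2163*1.592/(1.592-1)^2 = 4.069e-23

4.069e-23


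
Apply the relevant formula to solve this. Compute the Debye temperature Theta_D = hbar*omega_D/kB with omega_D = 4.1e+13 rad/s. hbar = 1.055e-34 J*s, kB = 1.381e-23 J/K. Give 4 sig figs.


Step 1: hbar*omega_D = 1.055e-34 * 4.1e+13 = 4.325e-21 J
Step 2: Theta_D = 4.325e-21 / 1.381e-23
Step 3: Theta_D = 313.2 K

313.2


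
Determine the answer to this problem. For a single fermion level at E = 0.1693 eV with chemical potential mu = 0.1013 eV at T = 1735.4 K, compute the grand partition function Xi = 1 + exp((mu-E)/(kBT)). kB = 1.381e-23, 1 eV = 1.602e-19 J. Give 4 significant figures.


Step 1: (mu - E) = 0.1013 - 0.1693 = -0.068 eV
Step 2: x = (mu-E)*eV/(kB*T) = -0.068*1.602e-19/(1.381e-23*1735.4) = -0.4545
Step 3: exp(x) = 0.6347
Step 4: Xi = 1 + 0.6347 = 1.635

1.635


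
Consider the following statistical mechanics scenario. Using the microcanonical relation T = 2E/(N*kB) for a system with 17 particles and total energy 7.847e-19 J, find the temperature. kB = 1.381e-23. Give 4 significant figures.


Step 1: Numerator = 2*E = 2*7.847e-19 = 1.569e-18 J
Step 2: Denominator = N*kB = 17*1.381e-23 = 2.348e-22
Step 3: T = 1.569e-18 / 2.348e-22 = 6685 K

6685


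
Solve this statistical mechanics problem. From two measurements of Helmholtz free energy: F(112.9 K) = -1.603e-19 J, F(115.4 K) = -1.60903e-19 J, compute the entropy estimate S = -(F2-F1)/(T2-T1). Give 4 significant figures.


Step 1: dF = F2 - F1 = -1.60903e-19 - (-1.603e-19) = -6.03e-22 J
Step 2: dT = T2 - T1 = 115.4 - 112.9 = 2.5 K
Step 3: S = -dF/dT = -(-6.03e-22)/2.5 = 2.412e-22 J/K

2.412e-22


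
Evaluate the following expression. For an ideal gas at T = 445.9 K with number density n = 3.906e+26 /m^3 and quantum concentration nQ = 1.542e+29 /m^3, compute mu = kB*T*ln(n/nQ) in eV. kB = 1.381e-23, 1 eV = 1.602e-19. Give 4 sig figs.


Step 1: n/nQ = 3.906e+26/1.542e+29 = 0.002533
Step 2: ln(n/nQ) = -5.978
Step 3: mu = kB*T*ln(n/nQ) = 6.158e-21*-5.978 = -3.681e-20 J
Step 4: Convert to eV: -3.681e-20/1.602e-19 = -0.2298 eV

-0.2298


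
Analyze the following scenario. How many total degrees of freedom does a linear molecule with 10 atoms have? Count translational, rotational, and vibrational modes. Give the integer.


Step 1: Translational DOF = 3
Step 2: Rotational DOF (linear) = 2
Step 3: Vibrational DOF = 3*10 - 5 = 25
Step 4: Total = 3 + 2 + 25 = 30

30


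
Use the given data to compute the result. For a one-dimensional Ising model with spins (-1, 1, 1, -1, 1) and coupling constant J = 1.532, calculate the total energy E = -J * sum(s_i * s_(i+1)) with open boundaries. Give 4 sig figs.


Step 1: Nearest-neighbor products: -1, 1, -1, -1
Step 2: Sum of products = -2
Step 3: E = -1.532 * -2 = 3.064

3.064


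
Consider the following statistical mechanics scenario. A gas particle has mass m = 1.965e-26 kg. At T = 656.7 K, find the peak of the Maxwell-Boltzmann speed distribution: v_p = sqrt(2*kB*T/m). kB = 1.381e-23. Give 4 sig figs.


Step 1: Numerator = 2*kB*T = 2*1.381e-23*656.7 = 1.814e-20
Step 2: Ratio = 1.814e-20 / 1.965e-26 = 9.231e+05
Step 3: v_p = sqrt(9.231e+05) = 960.8 m/s

960.8


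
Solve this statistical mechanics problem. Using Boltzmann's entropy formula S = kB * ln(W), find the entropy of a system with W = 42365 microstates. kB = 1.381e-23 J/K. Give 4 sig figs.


Step 1: ln(W) = ln(42365) = 10.65
Step 2: S = kB * ln(W) = 1.381e-23 * 10.65
Step 3: S = 1.471e-22 J/K

1.471e-22


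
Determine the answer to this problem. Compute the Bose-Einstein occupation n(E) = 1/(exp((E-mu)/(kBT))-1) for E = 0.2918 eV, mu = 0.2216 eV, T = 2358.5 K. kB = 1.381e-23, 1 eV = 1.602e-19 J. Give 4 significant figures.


Step 1: (E - mu) = 0.0702 eV
Step 2: x = (E-mu)*eV/(kB*T) = 0.0702*1.602e-19/(1.381e-23*2358.5) = 0.3453
Step 3: exp(x) = 1.412
Step 4: n = 1/(exp(x)-1) = 2.425

2.425


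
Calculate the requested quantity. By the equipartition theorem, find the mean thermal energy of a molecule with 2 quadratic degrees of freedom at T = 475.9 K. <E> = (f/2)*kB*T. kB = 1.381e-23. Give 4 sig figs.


Step 1: f/2 = 2/2 = 1
Step 2: kB*T = 1.381e-23 * 475.9 = 6.572e-21
Step 3: <E> = 1 * 6.572e-21 = 6.572e-21 J

6.572e-21


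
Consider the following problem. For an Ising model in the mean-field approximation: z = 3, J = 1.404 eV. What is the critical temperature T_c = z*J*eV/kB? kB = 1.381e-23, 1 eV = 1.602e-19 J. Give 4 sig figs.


Step 1: z*J = 3*1.404 = 4.212 eV
Step 2: Convert to Joules: 4.212*1.602e-19 = 6.748e-19 J
Step 3: T_c = 6.748e-19 / 1.381e-23 = 4.886e+04 K

4.886e+04


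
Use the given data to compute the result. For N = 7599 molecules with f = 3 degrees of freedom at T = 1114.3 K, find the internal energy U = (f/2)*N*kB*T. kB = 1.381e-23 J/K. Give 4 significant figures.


Step 1: f/2 = 3/2 = 1.5
Step 2: N*kB*T = 7599*1.381e-23*1114.3 = 1.169e-16
Step 3: U = 1.5 * 1.169e-16 = 1.754e-16 J

1.754e-16


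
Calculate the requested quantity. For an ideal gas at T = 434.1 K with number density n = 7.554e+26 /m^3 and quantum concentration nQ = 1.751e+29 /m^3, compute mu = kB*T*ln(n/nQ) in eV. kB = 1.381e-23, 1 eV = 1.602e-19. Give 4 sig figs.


Step 1: n/nQ = 7.554e+26/1.751e+29 = 0.004314
Step 2: ln(n/nQ) = -5.446
Step 3: mu = kB*T*ln(n/nQ) = 5.995e-21*-5.446 = -3.265e-20 J
Step 4: Convert to eV: -3.265e-20/1.602e-19 = -0.2038 eV

-0.2038


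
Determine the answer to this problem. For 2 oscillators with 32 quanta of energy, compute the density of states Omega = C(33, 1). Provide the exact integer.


Step 1: Use binomial coefficient C(33, 1)
Step 2: Numerator = 33! / 32!
Step 3: Denominator = 1!
Step 4: Omega = 33

33


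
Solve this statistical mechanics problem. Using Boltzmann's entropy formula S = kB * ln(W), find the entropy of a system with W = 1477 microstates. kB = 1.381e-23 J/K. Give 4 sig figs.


Step 1: ln(W) = ln(1477) = 7.298
Step 2: S = kB * ln(W) = 1.381e-23 * 7.298
Step 3: S = 1.008e-22 J/K

1.008e-22
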